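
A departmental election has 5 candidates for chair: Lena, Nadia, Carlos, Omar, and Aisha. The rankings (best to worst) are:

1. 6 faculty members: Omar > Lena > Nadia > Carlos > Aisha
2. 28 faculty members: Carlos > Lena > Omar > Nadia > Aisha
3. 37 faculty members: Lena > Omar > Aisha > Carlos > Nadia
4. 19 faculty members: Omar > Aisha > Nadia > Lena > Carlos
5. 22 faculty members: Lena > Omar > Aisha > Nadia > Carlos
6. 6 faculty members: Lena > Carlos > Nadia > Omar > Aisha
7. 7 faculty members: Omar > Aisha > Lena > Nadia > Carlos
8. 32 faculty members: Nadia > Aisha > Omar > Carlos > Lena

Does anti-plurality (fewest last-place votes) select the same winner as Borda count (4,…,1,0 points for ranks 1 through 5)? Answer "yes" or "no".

yes

Anti-plurality — last-place votes: Lena 32, Nadia 37, Carlos 48, Omar 0, Aisha 40. Winner: Omar.
Borda — scores: Lena 395, Nadia 247, Carlos 205, Omar 431, Aisha 292. Winner: Omar.
The two methods agree.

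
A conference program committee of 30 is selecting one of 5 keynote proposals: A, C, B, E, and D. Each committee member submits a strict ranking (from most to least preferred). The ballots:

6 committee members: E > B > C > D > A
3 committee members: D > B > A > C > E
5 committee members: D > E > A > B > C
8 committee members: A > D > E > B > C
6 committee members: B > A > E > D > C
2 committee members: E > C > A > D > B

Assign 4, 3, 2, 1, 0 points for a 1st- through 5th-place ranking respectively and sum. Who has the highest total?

A: 6·0 + 3·2 + 5·2 + 8·4 + 6·3 + 2·2 = 70
C: 6·2 + 3·1 + 5·0 + 8·0 + 6·0 + 2·3 = 21
B: 6·3 + 3·3 + 5·1 + 8·1 + 6·4 + 2·0 = 64
E: 6·4 + 3·0 + 5·3 + 8·2 + 6·2 + 2·4 = 75
D: 6·1 + 3·4 + 5·4 + 8·3 + 6·1 + 2·1 = 70
E has the highest Borda score (75).

E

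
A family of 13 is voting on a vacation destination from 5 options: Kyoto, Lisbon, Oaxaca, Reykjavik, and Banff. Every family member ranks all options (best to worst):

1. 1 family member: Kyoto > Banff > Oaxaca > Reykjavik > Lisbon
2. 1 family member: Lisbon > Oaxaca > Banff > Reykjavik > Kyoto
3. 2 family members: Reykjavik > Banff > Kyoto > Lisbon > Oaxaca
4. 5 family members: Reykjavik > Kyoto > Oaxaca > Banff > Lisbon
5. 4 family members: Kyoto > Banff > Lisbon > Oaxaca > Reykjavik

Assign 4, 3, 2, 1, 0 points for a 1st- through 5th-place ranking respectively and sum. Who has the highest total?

Kyoto

Kyoto: 1·4 + 1·0 + 2·2 + 5·3 + 4·4 = 39
Lisbon: 1·0 + 1·4 + 2·1 + 5·0 + 4·2 = 14
Oaxaca: 1·2 + 1·3 + 2·0 + 5·2 + 4·1 = 19
Reykjavik: 1·1 + 1·1 + 2·4 + 5·4 + 4·0 = 30
Banff: 1·3 + 1·2 + 2·3 + 5·1 + 4·3 = 28
Kyoto has the highest Borda score (39).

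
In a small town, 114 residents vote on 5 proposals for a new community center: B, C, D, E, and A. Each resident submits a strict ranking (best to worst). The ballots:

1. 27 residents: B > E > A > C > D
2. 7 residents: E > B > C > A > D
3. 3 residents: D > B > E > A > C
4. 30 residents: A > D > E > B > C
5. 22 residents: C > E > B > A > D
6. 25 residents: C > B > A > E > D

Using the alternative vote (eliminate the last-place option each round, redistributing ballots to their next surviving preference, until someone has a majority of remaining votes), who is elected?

Round 1: B 27, C 47, D 3, E 7, A 30. Eliminate D.
Round 2: B 30, C 47, E 7, A 30. Eliminate E.
Round 3: B 37, C 47, A 30. Eliminate A.
Round 4: B 67, C 47. B has a majority.

B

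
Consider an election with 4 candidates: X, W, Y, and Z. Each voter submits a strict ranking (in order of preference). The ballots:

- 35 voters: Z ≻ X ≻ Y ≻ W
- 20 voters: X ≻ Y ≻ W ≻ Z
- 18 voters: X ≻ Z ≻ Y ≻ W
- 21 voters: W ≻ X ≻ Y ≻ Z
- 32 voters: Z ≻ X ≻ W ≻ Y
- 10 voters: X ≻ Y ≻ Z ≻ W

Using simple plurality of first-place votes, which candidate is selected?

Z

First-place votes: X 48, W 21, Y 0, Z 67.
Z has the most first-place votes.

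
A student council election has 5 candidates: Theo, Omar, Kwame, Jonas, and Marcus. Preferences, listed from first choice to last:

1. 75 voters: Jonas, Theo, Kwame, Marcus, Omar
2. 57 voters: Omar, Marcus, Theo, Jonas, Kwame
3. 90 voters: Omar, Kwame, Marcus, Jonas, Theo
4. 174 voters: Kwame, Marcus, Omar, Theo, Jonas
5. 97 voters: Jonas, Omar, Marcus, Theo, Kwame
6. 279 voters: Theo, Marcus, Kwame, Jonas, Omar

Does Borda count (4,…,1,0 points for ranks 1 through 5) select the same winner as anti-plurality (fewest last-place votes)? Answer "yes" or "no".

yes

Borda — scores: Theo 1726, Omar 1227, Kwame 1674, Jonas 1114, Marcus 1979. Winner: Marcus.
Anti-plurality — last-place votes: Theo 90, Omar 354, Kwame 154, Jonas 174, Marcus 0. Winner: Marcus.
The two methods agree.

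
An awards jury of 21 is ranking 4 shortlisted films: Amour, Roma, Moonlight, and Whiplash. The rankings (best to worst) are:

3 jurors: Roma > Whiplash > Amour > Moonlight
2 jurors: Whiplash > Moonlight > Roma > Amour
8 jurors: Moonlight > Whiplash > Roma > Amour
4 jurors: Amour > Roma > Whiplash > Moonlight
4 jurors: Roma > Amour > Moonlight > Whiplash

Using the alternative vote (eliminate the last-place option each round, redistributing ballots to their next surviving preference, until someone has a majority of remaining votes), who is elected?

Round 1: Amour 4, Roma 7, Moonlight 8, Whiplash 2. Eliminate Whiplash.
Round 2: Amour 4, Roma 7, Moonlight 10. Eliminate Amour.
Round 3: Roma 11, Moonlight 10. Roma has a majority.

Roma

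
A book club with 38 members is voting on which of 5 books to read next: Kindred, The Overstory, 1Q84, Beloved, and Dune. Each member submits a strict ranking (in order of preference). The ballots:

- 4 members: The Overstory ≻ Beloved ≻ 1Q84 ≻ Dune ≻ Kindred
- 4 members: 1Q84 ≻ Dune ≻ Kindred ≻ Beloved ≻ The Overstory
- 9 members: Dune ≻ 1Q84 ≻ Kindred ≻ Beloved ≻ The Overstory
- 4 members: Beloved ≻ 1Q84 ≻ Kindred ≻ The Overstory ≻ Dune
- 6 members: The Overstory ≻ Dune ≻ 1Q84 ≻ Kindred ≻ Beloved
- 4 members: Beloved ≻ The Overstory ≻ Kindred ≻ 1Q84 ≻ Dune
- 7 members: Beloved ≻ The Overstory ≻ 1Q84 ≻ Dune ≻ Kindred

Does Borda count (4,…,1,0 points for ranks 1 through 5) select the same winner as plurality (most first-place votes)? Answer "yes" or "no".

no

Borda — scores: Kindred 48, The Overstory 77, 1Q84 93, Beloved 85, Dune 77. Winner: 1Q84.
Plurality — first-place votes: Kindred 0, The Overstory 10, 1Q84 4, Beloved 15, Dune 9. Winner: Beloved.
The two methods disagree.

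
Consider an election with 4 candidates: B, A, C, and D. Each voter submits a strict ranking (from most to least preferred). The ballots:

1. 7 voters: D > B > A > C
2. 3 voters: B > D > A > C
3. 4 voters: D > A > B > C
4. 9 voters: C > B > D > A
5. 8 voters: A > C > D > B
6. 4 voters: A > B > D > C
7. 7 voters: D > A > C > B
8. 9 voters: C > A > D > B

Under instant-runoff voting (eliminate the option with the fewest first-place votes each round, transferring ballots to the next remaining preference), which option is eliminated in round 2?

A

Round 1: B 3, A 12, C 18, D 18. Eliminate B.
Round 2: A 12, C 18, D 21. Eliminate A.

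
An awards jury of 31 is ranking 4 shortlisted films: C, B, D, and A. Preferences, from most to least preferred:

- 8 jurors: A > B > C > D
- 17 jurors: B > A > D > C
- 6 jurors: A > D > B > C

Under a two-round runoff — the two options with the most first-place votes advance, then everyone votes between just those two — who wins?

Round 1 first-place votes: C 0, B 17, D 0, A 14.
B and A advance.
Runoff: B is preferred to A by 17 voters; A by 14.
B wins the runoff.

B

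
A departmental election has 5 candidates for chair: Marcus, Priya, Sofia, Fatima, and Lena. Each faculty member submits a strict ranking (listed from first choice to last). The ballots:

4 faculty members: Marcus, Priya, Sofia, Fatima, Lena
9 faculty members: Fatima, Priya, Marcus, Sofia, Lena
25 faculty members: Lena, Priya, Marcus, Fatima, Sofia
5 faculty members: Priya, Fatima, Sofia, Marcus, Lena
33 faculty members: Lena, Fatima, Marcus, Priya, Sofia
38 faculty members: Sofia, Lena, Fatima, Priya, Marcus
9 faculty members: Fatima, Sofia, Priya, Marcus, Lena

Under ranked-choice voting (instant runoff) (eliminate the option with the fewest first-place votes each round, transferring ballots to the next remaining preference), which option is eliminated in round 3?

Fatima

Round 1: Marcus 4, Priya 5, Sofia 38, Fatima 18, Lena 58. Eliminate Marcus.
Round 2: Priya 9, Sofia 38, Fatima 18, Lena 58. Eliminate Priya.
Round 3: Sofia 42, Fatima 23, Lena 58. Eliminate Fatima.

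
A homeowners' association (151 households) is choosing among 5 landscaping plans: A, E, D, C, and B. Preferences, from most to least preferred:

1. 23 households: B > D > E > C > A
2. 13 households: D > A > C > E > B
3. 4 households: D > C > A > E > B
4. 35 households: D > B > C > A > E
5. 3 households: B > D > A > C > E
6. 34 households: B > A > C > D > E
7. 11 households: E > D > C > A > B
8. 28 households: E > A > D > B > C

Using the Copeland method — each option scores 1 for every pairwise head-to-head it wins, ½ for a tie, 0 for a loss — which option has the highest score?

A: beats E and C; loses to D and B → score 2.
E: loses to A, D, C, and B → score 0.
D: beats A, E, C, and B → score 4.
C: beats E; loses to A, D, and B → score 1.
B: beats A, E, and C; loses to D → score 3.
D has the best pairwise record.

D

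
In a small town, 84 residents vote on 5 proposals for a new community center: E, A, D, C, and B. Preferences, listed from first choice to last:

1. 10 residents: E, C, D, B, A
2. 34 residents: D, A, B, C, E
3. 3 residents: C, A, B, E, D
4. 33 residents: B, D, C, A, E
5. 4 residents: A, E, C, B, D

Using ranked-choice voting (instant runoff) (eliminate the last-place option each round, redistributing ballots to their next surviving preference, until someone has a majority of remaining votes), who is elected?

D

Round 1: E 10, A 4, D 34, C 3, B 33. Eliminate C.
Round 2: E 10, A 7, D 34, B 33. Eliminate A.
Round 3: E 14, D 34, B 36. Eliminate E.
Round 4: D 44, B 40. D has a majority.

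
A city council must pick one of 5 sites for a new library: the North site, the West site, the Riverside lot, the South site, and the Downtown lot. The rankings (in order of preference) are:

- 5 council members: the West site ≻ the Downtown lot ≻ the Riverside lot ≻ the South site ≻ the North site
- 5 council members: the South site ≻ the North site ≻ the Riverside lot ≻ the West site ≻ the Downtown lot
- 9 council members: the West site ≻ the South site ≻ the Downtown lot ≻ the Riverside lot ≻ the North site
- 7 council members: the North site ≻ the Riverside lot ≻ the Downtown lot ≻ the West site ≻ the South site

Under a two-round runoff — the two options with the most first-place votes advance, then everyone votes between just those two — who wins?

the West site

Round 1 first-place votes: the North site 7, the West site 14, the Riverside lot 0, the South site 5, the Downtown lot 0.
the West site and the North site advance.
Runoff: the West site is preferred to the North site by 14 voters; the North site by 12.
the West site wins the runoff.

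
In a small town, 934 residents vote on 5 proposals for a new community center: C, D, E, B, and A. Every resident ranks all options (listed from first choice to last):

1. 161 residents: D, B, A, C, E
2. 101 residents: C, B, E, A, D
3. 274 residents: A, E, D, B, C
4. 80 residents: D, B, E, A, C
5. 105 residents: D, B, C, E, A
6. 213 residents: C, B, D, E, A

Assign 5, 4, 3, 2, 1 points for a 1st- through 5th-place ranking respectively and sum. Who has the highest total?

C: 161·2 + 101·5 + 274·1 + 80·1 + 105·3 + 213·5 = 2561
D: 161·5 + 101·1 + 274·3 + 80·5 + 105·5 + 213·3 = 3292
E: 161·1 + 101·3 + 274·4 + 80·3 + 105·2 + 213·2 = 2436
B: 161·4 + 101·4 + 274·2 + 80·4 + 105·4 + 213·4 = 3188
A: 161·3 + 101·2 + 274·5 + 80·2 + 105·1 + 213·1 = 2533
D has the highest Borda score (3292).

D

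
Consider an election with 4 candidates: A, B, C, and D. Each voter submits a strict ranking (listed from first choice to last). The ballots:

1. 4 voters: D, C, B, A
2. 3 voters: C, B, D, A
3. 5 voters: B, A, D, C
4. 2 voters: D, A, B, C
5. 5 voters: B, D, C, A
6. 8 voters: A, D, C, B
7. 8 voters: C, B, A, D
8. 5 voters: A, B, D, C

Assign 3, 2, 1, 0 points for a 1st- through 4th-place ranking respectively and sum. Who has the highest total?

A: 4·0 + 3·0 + 5·2 + 2·2 + 5·0 + 8·3 + 8·1 + 5·3 = 61
B: 4·1 + 3·2 + 5·3 + 2·1 + 5·3 + 8·0 + 8·2 + 5·2 = 68
C: 4·2 + 3·3 + 5·0 + 2·0 + 5·1 + 8·1 + 8·3 + 5·0 = 54
D: 4·3 + 3·1 + 5·1 + 2·3 + 5·2 + 8·2 + 8·0 + 5·1 = 57
B has the highest Borda score (68).

B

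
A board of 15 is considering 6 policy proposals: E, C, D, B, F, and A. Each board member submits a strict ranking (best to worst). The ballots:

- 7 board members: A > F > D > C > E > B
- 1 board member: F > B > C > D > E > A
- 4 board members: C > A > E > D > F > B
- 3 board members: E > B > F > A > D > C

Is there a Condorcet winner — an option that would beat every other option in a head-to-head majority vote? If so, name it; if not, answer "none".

A

A vs E: 11–4 for A.
A vs C: 10–5 for A.
A vs D: 14–1 for A.
A vs B: 11–4 for A.
A vs F: 11–4 for A.
A beats every other option head-to-head.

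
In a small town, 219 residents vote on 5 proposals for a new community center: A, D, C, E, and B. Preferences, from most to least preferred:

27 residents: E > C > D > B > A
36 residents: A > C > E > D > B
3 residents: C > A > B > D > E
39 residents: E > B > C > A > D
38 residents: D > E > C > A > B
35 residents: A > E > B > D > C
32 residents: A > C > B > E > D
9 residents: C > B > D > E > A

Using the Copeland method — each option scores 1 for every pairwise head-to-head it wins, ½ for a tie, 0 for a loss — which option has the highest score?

A: beats D and B; loses to C and E → score 2.
D: loses to A, C, E, and B → score 0.
C: beats A, D, and B; loses to E → score 3.
E: beats A, D, C, and B → score 4.
B: beats D; loses to A, C, and E → score 1.
E has the best pairwise record.

E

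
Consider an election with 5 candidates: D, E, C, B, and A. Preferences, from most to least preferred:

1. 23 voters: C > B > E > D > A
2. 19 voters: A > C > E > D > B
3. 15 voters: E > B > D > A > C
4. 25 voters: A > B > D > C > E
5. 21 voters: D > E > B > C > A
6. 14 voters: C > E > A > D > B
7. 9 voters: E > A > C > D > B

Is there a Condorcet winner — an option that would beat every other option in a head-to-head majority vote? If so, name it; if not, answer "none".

none

Checking pairwise contests:
E beats D 80–46.
C beats E 81–45.
A beats C 68–58.
E beats B 78–48.
E beats A 82–44.
Every option loses at least one head-to-head, so there is no Condorcet winner.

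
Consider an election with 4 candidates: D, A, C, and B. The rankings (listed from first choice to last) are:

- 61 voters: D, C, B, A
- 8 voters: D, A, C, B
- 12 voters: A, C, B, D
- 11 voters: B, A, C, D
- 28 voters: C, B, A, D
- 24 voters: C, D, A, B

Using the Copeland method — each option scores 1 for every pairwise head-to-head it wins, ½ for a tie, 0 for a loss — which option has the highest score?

D: beats A and B; loses to C → score 2.
A: loses to D, C, and B → score 0.
C: beats D, A, and B → score 3.
B: beats A; loses to D and C → score 1.
C has the best pairwise record.

C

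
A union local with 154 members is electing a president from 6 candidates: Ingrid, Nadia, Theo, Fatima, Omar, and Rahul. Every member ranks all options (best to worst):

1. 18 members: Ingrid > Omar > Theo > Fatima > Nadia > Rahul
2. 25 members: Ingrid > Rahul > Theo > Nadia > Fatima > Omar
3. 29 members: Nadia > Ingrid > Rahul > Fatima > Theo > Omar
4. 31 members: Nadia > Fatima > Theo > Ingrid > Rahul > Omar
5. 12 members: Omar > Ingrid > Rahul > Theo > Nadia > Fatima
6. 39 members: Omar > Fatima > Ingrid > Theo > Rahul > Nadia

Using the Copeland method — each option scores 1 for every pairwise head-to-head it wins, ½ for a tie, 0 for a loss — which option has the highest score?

Ingrid

Ingrid: beats Nadia, Theo, Fatima, Omar, and Rahul → score 5.
Nadia: beats Fatima, Omar, and Rahul; loses to Ingrid and Theo → score 3.
Theo: beats Nadia, Omar, and Rahul; loses to Ingrid and Fatima → score 3.
Fatima: beats Theo, Omar, and Rahul; loses to Ingrid and Nadia → score 3.
Omar: loses to Ingrid, Nadia, Theo, Fatima, and Rahul → score 0.
Rahul: beats Omar; loses to Ingrid, Nadia, Theo, and Fatima → score 1.
Ingrid has the best pairwise record.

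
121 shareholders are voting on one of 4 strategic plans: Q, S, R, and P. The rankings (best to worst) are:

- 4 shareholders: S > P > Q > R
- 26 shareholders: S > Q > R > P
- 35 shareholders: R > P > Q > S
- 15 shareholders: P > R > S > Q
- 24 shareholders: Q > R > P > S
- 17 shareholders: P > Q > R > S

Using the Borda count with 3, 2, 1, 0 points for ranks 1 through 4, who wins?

R

Q: 4·1 + 26·2 + 35·1 + 15·0 + 24·3 + 17·2 = 197
S: 4·3 + 26·3 + 35·0 + 15·1 + 24·0 + 17·0 = 105
R: 4·0 + 26·1 + 35·3 + 15·2 + 24·2 + 17·1 = 226
P: 4·2 + 26·0 + 35·2 + 15·3 + 24·1 + 17·3 = 198
R has the highest Borda score (226).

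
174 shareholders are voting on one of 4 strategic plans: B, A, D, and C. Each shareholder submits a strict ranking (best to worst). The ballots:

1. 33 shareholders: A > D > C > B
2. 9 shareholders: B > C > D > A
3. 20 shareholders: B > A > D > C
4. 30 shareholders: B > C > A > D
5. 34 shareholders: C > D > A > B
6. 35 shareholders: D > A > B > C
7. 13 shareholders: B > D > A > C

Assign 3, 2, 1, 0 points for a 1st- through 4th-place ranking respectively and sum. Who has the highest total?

D

B: 33·0 + 9·3 + 20·3 + 30·3 + 34·0 + 35·1 + 13·3 = 251
A: 33·3 + 9·0 + 20·2 + 30·1 + 34·1 + 35·2 + 13·1 = 286
D: 33·2 + 9·1 + 20·1 + 30·0 + 34·2 + 35·3 + 13·2 = 294
C: 33·1 + 9·2 + 20·0 + 30·2 + 34·3 + 35·0 + 13·0 = 213
D has the highest Borda score (294).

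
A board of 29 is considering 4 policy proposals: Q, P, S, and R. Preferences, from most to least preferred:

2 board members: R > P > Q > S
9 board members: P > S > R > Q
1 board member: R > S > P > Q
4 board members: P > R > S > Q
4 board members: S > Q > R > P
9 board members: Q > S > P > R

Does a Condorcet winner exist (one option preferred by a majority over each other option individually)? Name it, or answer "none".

P vs Q: 16–13 for P.
P vs S: 15–14 for P.
P vs R: 22–7 for P.
P beats every other option head-to-head.

P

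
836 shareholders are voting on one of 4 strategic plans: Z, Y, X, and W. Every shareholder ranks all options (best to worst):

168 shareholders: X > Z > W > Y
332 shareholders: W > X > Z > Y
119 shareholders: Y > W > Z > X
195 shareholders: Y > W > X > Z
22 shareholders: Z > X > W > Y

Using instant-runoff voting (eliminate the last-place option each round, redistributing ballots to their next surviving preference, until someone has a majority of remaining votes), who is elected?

Round 1: Z 22, Y 314, X 168, W 332. Eliminate Z.
Round 2: Y 314, X 190, W 332. Eliminate X.
Round 3: Y 314, W 522. W has a majority.

W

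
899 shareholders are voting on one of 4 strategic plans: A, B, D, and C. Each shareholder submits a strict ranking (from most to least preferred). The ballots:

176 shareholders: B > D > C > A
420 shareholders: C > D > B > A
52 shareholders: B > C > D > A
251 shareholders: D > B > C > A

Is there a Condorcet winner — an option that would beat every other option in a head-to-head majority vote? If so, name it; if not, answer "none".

none

Checking pairwise contests:
B beats A 899–0.
D beats B 671–228.
C beats D 472–427.
B beats C 479–420.
Every option loses at least one head-to-head, so there is no Condorcet winner.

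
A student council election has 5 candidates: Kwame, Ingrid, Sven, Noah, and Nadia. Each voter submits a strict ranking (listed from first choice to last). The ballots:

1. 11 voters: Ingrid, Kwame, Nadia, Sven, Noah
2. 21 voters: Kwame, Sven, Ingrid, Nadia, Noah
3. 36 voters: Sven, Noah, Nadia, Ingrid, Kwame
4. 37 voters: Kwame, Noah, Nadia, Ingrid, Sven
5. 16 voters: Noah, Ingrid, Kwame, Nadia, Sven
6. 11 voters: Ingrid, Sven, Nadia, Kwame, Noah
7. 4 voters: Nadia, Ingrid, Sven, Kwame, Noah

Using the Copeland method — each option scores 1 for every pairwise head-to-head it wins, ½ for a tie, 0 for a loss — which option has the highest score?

Kwame: beats Sven, Noah, and Nadia; loses to Ingrid → score 3.
Ingrid: beats Kwame and Sven; loses to Noah and Nadia → score 2.
Sven: beats Noah; ties Nadia; loses to Kwame and Ingrid → score 1.5.
Noah: beats Ingrid and Nadia; loses to Kwame and Sven → score 2.
Nadia: beats Ingrid; ties Sven; loses to Kwame and Noah → score 1.5.
Kwame has the best pairwise record.

Kwame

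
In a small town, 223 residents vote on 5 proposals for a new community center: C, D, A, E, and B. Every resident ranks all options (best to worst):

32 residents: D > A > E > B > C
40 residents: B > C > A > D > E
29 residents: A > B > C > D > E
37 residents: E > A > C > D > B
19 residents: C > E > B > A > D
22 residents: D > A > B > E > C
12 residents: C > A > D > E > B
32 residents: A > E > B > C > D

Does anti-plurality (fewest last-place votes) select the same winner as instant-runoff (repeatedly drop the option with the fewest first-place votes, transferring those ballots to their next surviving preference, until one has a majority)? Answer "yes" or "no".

Anti-plurality — last-place votes: C 54, D 51, A 0, E 69, B 49. Winner: A.
Instant-runoff — R1 C 31, D 54, A 61, E 37, B 40 (C out); R2 D 54, A 73, E 56, B 40 (B out); R3 D 54, A 113, E 56 (A winner). Winner: A.
The two methods agree.

yes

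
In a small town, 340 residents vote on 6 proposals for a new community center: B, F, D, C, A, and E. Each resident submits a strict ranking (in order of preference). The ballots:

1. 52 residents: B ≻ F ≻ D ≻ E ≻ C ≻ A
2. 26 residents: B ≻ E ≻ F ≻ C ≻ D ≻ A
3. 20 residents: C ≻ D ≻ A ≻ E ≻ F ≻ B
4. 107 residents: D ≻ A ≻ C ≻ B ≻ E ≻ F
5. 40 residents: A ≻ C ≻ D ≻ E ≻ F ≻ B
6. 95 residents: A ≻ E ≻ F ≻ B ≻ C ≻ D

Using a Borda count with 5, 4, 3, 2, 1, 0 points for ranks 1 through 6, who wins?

A

B: 52·5 + 26·5 + 20·0 + 107·2 + 40·0 + 95·2 = 794
F: 52·4 + 26·3 + 20·1 + 107·0 + 40·1 + 95·3 = 631
D: 52·3 + 26·1 + 20·4 + 107·5 + 40·3 + 95·0 = 917
C: 52·1 + 26·2 + 20·5 + 107·3 + 40·4 + 95·1 = 780
A: 52·0 + 26·0 + 20·3 + 107·4 + 40·5 + 95·5 = 1163
E: 52·2 + 26·4 + 20·2 + 107·1 + 40·2 + 95·4 = 815
A has the highest Borda score (1163).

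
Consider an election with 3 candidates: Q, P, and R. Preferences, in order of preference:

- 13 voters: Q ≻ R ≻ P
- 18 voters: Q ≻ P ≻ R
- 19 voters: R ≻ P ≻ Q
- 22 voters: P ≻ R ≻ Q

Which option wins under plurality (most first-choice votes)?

Q

First-place votes: Q 31, P 22, R 19.
Q has the most first-place votes.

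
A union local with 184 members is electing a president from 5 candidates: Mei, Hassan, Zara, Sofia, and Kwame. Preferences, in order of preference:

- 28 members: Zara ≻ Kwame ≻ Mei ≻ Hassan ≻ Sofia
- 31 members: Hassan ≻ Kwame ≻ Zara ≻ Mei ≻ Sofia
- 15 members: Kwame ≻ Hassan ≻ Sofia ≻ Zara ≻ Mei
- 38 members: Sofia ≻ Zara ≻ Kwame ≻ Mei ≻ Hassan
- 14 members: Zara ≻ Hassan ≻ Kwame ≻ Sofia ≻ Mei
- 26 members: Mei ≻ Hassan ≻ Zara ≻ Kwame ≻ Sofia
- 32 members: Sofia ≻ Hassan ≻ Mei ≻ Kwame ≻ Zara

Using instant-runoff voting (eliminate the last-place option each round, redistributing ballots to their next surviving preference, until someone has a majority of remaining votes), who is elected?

Hassan

Round 1: Mei 26, Hassan 31, Zara 42, Sofia 70, Kwame 15. Eliminate Kwame.
Round 2: Mei 26, Hassan 46, Zara 42, Sofia 70. Eliminate Mei.
Round 3: Hassan 72, Zara 42, Sofia 70. Eliminate Zara.
Round 4: Hassan 114, Sofia 70. Hassan has a majority.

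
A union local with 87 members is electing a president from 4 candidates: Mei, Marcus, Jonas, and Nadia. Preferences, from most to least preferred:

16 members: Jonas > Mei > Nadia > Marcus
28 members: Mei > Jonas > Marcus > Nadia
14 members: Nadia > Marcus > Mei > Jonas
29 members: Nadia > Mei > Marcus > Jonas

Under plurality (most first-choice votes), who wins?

Nadia

First-place votes: Mei 28, Marcus 0, Jonas 16, Nadia 43.
Nadia has the most first-place votes.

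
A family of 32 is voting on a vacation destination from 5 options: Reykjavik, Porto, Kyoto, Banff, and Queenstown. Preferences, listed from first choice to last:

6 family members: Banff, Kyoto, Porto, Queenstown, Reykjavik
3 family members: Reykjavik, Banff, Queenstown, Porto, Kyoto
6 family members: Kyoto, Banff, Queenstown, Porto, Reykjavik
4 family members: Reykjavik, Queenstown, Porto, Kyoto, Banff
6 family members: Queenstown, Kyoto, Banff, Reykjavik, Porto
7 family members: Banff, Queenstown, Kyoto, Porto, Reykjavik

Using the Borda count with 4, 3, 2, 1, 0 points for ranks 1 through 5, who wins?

Banff

Reykjavik: 6·0 + 3·4 + 6·0 + 4·4 + 6·1 + 7·0 = 34
Porto: 6·2 + 3·1 + 6·1 + 4·2 + 6·0 + 7·1 = 36
Kyoto: 6·3 + 3·0 + 6·4 + 4·1 + 6·3 + 7·2 = 78
Banff: 6·4 + 3·3 + 6·3 + 4·0 + 6·2 + 7·4 = 91
Queenstown: 6·1 + 3·2 + 6·2 + 4·3 + 6·4 + 7·3 = 81
Banff has the highest Borda score (91).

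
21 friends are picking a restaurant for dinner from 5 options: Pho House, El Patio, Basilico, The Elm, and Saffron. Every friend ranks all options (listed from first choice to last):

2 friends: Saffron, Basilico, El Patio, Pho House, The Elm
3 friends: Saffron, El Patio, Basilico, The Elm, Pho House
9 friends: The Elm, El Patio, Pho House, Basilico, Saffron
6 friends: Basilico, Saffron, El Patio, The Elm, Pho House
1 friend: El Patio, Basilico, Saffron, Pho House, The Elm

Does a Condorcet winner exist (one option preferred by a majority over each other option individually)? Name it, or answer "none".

none

Checking pairwise contests:
El Patio beats Pho House 21–0.
Saffron beats El Patio 11–10.
El Patio beats Basilico 13–8.
El Patio beats The Elm 12–9.
Basilico beats Saffron 16–5.
Every option loses at least one head-to-head, so there is no Condorcet winner.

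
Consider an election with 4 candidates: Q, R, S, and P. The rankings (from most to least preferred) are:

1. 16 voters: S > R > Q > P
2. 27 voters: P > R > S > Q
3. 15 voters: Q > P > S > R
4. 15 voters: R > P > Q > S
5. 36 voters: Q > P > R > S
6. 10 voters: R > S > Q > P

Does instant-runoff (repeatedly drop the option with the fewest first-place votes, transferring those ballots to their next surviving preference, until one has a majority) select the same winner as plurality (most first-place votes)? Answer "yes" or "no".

no

Instant-runoff — R1 Q 51, R 25, S 16, P 27 (S out); R2 Q 51, R 41, P 27 (P out); R3 Q 51, R 68 (R winner). Winner: R.
Plurality — first-place votes: Q 51, R 25, S 16, P 27. Winner: Q.
The two methods disagree.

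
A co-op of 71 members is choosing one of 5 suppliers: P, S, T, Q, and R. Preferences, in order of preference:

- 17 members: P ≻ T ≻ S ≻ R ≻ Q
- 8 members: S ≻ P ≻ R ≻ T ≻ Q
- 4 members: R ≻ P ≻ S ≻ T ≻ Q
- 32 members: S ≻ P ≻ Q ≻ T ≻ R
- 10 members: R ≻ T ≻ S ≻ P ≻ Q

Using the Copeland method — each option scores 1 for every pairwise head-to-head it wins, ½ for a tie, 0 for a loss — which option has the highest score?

S

P: beats T, Q, and R; loses to S → score 3.
S: beats P, T, Q, and R → score 4.
T: beats Q and R; loses to P and S → score 2.
Q: loses to P, S, T, and R → score 0.
R: beats Q; loses to P, S, and T → score 1.
S has the best pairwise record.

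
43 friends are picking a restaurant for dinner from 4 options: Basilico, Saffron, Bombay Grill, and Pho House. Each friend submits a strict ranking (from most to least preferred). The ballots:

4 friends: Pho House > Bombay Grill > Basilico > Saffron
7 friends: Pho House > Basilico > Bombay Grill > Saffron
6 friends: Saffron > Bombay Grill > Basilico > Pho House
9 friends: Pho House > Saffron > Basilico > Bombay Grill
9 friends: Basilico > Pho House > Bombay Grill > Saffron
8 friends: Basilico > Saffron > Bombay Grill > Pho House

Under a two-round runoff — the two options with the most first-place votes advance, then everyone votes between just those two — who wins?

Round 1 first-place votes: Basilico 17, Saffron 6, Bombay Grill 0, Pho House 20.
Pho House and Basilico advance.
Runoff: Pho House is preferred to Basilico by 20 voters; Basilico by 23.
Basilico wins the runoff.

Basilico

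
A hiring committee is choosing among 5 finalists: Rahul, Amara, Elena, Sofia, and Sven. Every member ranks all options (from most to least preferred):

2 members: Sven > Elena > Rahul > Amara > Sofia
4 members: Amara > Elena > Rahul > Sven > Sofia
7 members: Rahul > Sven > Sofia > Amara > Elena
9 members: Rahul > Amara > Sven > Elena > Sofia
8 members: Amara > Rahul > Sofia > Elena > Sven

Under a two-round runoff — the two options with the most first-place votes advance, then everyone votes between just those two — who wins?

Round 1 first-place votes: Rahul 16, Amara 12, Elena 0, Sofia 0, Sven 2.
Rahul and Amara advance.
Runoff: Rahul is preferred to Amara by 18 voters; Amara by 12.
Rahul wins the runoff.

Rahul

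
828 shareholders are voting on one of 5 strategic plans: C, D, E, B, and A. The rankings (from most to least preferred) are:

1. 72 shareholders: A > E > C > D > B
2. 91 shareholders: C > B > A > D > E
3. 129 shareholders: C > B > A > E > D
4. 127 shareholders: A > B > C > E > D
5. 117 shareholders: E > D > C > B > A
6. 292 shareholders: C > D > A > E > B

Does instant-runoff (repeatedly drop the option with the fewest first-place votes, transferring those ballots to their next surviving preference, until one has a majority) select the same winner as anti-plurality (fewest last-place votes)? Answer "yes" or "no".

Instant-runoff — R1 C 512, D 0, E 117, B 0, A 199 (C winner). Winner: C.
Anti-plurality — last-place votes: C 0, D 256, E 91, B 364, A 117. Winner: C.
The two methods agree.

yes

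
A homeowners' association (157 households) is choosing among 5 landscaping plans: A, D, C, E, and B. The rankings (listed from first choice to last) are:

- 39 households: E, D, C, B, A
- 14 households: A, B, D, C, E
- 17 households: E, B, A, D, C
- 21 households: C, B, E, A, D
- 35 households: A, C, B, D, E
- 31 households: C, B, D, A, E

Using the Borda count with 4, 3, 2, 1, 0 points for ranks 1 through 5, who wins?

A: 39·0 + 14·4 + 17·2 + 21·1 + 35·4 + 31·1 = 282
D: 39·3 + 14·2 + 17·1 + 21·0 + 35·1 + 31·2 = 259
C: 39·2 + 14·1 + 17·0 + 21·4 + 35·3 + 31·4 = 405
E: 39·4 + 14·0 + 17·4 + 21·2 + 35·0 + 31·0 = 266
B: 39·1 + 14·3 + 17·3 + 21·3 + 35·2 + 31·3 = 358
C has the highest Borda score (405).

C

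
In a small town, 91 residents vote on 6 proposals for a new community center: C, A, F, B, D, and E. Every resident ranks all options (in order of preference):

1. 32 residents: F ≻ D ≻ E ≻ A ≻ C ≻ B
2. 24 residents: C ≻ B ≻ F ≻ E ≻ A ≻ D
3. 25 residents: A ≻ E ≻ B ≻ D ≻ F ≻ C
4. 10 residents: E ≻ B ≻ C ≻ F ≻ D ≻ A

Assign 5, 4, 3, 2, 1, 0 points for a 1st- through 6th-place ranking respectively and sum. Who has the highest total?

C: 32·1 + 24·5 + 25·0 + 10·3 = 182
A: 32·2 + 24·1 + 25·5 + 10·0 = 213
F: 32·5 + 24·3 + 25·1 + 10·2 = 277
B: 32·0 + 24·4 + 25·3 + 10·4 = 211
D: 32·4 + 24·0 + 25·2 + 10·1 = 188
E: 32·3 + 24·2 + 25·4 + 10·5 = 294
E has the highest Borda score (294).

E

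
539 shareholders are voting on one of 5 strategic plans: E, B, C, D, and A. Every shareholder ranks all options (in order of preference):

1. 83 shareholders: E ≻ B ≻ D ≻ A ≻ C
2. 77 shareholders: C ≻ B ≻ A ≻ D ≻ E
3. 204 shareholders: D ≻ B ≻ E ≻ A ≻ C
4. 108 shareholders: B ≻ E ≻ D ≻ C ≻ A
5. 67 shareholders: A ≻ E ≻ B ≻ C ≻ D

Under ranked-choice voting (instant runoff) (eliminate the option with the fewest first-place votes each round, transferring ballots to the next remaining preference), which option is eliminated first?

A

Round 1: E 83, B 108, C 77, D 204, A 67. Eliminate A.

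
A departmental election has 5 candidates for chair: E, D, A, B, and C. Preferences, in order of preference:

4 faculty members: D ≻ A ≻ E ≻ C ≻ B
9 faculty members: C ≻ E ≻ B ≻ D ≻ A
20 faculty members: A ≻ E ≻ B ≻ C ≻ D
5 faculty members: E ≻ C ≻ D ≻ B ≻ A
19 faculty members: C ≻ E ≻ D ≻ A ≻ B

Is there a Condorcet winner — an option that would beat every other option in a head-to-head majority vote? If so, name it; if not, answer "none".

E vs D: 53–4 for E.
E vs A: 33–24 for E.
E vs B: 57–0 for E.
E vs C: 29–28 for E.
E beats every other option head-to-head.

E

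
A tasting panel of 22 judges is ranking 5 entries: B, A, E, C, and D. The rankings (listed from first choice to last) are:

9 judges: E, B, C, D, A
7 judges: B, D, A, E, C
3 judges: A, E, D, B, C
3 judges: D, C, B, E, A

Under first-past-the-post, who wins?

E

First-place votes: B 7, A 3, E 9, C 0, D 3.
E has the most first-place votes.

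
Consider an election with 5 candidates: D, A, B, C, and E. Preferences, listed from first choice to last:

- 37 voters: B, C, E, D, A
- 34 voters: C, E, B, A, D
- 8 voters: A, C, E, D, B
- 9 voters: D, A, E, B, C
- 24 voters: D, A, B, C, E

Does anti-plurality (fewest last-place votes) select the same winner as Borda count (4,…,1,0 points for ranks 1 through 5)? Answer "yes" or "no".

Anti-plurality — last-place votes: D 34, A 37, B 8, C 9, E 24. Winner: B.
Borda — scores: D 177, A 165, B 273, C 295, E 210. Winner: C.
The two methods disagree.

no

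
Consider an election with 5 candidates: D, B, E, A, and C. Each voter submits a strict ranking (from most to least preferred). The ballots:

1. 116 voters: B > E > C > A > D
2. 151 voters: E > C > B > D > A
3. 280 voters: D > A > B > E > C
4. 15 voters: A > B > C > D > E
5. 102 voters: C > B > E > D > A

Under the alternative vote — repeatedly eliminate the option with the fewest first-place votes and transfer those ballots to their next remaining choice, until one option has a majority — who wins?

Round 1: D 280, B 116, E 151, A 15, C 102. Eliminate A.
Round 2: D 280, B 131, E 151, C 102. Eliminate C.
Round 3: D 280, B 233, E 151. Eliminate E.
Round 4: D 280, B 384. B has a majority.

B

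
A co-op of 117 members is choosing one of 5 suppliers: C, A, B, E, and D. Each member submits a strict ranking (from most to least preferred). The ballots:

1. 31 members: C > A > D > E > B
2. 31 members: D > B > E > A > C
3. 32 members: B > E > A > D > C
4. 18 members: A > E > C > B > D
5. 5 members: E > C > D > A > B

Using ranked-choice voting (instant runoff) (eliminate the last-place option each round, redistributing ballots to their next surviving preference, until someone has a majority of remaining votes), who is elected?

B

Round 1: C 31, A 18, B 32, E 5, D 31. Eliminate E.
Round 2: C 36, A 18, B 32, D 31. Eliminate A.
Round 3: C 54, B 32, D 31. Eliminate D.
Round 4: C 54, B 63. B has a majority.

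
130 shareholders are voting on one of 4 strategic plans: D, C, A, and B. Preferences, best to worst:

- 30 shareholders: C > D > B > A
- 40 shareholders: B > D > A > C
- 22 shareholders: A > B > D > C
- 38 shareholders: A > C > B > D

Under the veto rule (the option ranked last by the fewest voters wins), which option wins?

B

Last-place votes: D 38, C 62, A 30, B 0.
B is ranked last by the fewest voters, so B wins.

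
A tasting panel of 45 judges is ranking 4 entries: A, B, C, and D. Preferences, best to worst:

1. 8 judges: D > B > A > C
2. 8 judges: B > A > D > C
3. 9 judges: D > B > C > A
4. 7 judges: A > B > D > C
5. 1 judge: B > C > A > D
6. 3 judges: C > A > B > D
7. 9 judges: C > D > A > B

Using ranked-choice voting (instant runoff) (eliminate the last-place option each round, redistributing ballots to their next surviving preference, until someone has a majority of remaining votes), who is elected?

D

Round 1: A 7, B 9, C 12, D 17. Eliminate A.
Round 2: B 16, C 12, D 17. Eliminate C.
Round 3: B 19, D 26. D has a majority.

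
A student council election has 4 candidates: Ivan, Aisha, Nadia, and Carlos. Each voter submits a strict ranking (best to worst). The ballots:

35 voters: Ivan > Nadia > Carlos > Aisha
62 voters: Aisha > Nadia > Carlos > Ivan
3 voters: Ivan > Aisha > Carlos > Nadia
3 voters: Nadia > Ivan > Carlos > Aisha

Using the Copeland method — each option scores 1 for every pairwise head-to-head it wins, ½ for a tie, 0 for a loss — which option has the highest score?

Aisha

Ivan: loses to Aisha, Nadia, and Carlos → score 0.
Aisha: beats Ivan, Nadia, and Carlos → score 3.
Nadia: beats Ivan and Carlos; loses to Aisha → score 2.
Carlos: beats Ivan; loses to Aisha and Nadia → score 1.
Aisha has the best pairwise record.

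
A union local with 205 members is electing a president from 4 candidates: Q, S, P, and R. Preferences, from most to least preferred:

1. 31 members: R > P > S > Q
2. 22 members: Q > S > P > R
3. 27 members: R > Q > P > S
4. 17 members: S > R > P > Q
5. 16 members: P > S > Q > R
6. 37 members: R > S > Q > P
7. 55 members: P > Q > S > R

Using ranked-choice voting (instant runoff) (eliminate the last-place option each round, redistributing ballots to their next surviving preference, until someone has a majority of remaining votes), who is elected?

Round 1: Q 22, S 17, P 71, R 95. Eliminate S.
Round 2: Q 22, P 71, R 112. R has a majority.

R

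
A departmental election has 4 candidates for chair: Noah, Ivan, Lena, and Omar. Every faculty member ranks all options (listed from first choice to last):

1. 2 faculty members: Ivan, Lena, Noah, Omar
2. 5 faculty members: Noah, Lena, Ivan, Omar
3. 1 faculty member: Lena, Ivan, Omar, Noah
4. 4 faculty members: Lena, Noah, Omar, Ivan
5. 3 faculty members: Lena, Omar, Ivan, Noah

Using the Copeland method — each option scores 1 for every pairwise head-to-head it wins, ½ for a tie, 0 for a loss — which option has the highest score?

Lena

Noah: beats Ivan and Omar; loses to Lena → score 2.
Ivan: beats Omar; loses to Noah and Lena → score 1.
Lena: beats Noah, Ivan, and Omar → score 3.
Omar: loses to Noah, Ivan, and Lena → score 0.
Lena has the best pairwise record.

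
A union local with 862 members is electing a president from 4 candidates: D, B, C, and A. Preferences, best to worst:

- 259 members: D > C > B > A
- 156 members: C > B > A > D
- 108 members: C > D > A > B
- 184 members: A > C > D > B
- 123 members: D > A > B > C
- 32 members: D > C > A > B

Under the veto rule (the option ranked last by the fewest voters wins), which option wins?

C

Last-place votes: D 156, B 324, C 123, A 259.
C is ranked last by the fewest voters, so C wins.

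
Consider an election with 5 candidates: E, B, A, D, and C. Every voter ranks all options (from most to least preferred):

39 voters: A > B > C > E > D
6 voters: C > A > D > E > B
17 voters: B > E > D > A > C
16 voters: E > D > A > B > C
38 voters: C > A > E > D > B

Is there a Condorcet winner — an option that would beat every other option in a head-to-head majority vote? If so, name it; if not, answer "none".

A

A vs E: 83–33 for A.
A vs B: 99–17 for A.
A vs D: 83–33 for A.
A vs C: 72–44 for A.
A beats every other option head-to-head.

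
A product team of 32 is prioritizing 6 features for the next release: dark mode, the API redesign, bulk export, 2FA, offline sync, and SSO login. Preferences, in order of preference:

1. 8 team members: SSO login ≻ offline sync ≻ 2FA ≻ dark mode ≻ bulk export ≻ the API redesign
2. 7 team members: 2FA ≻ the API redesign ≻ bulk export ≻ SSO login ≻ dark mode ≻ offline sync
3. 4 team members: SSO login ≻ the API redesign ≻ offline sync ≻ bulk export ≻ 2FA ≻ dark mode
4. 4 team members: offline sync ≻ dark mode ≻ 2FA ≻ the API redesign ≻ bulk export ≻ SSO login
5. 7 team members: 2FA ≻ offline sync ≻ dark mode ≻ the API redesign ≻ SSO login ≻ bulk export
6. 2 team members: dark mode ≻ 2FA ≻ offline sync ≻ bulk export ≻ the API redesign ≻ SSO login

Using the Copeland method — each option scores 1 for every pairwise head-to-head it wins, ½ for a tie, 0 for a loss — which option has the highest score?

dark mode: beats the API redesign and bulk export; loses to 2FA, offline sync, and SSO login → score 2.
the API redesign: beats bulk export and SSO login; loses to dark mode, 2FA, and offline sync → score 2.
bulk export: loses to dark mode, the API redesign, 2FA, offline sync, and SSO login → score 0.
2FA: beats dark mode, the API redesign, bulk export, and SSO login; ties offline sync → score 4.5.
offline sync: beats dark mode, the API redesign, and bulk export; ties 2FA; loses to SSO login → score 3.5.
SSO login: beats dark mode, bulk export, and offline sync; loses to the API redesign and 2FA → score 3.
2FA has the best pairwise record.

2FA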